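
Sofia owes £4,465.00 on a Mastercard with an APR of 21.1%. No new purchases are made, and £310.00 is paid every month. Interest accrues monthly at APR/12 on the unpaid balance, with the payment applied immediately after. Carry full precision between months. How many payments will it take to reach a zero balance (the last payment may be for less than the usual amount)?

17 payments

Monthly rate r = 21.1%/12 = 1.75833% = 0.0175833.
Recurrence: B ← B·(1+r) − £310.00.
Month 1: interest £78.51; balance after payment £4,233.51.
Month 2: interest £74.44; balance after payment £3,997.95.
Closed form: n = −ln(1 − rB₀/P)/ln(1+r) = −ln(0.74674)/ln(1.01758) ≈ 16.754, so the balance reaches zero during payment 17.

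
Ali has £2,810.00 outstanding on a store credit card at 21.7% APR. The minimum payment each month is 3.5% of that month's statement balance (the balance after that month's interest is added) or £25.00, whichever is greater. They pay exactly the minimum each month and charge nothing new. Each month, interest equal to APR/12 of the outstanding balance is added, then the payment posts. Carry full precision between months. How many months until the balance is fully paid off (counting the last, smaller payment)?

Monthly rate r = 21.7%/12 = 1.80833% = 0.0180833.
While 3.5% of the post-interest balance exceeds £25.00, each month B ← (B·(1+r))·(1 − 0.035), i.e. B shrinks by the factor (1+r)·0.965 = 0.98245.
This holds for months 1–79. Entering month 80 the balance is £693.82; 3.5% of the post-interest balance is now below £25.00, so the flat £25.00 minimum applies from here.
From month 80 a fixed £25.00 at rate r clears £693.82 in 39 more payments. Total: 79 + 39 = 118 months.

118 months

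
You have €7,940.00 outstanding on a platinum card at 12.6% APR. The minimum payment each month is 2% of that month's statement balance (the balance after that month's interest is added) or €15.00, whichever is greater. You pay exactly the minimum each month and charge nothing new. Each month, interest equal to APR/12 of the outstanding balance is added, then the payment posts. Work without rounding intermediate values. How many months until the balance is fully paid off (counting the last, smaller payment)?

314 months

Monthly rate r = 12.6%/12 = 1.05% = 0.0105.
While 2% of the post-interest balance exceeds €15.00, each month B ← (B·(1+r))·(1 − 0.02), i.e. B shrinks by the factor (1+r)·0.98 = 0.99029.
This holds for months 1–243. Entering month 244 the balance is €741.45; 2% of the post-interest balance is now below €15.00, so the flat €15.00 minimum applies from here.
From month 244 a fixed €15.00 at rate r clears €741.45 in 71 more payments. Total: 243 + 71 = 314 months.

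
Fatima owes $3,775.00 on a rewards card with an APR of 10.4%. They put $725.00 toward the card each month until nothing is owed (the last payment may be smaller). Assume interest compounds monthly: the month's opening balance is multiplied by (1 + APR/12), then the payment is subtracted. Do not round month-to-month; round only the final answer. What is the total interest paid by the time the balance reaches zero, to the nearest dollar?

Monthly rate r = 10.4%/12 = 0.866667% = 0.00866667.
Payoff takes n = ⌈−ln(1 − rB₀/P)/ln(1+r)⌉ = ⌈5.351⌉ = 6 payments; the last is $255.26.
Total paid = 5·$725.00 + $255.26 = $3,880.26.
Total interest = total paid − principal = $3,880.26 − $3,775.00 = $105.26.

$105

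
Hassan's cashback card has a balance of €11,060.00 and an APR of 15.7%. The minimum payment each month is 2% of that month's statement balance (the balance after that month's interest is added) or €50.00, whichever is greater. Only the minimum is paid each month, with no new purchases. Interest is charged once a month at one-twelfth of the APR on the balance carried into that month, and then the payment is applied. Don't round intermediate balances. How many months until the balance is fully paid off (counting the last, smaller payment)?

Monthly rate r = 15.7%/12 = 1.30833% = 0.0130833.
While 2% of the post-interest balance exceeds €50.00, each month B ← (B·(1+r))·(1 − 0.02), i.e. B shrinks by the factor (1+r)·0.98 = 0.99282.
This holds for months 1–209. Entering month 210 the balance is €2,453.84; 2% of the post-interest balance is now below €50.00, so the flat €50.00 minimum applies from here.
From month 210 a fixed €50.00 at rate r clears €2,453.84 in 80 more payments. Total: 209 + 80 = 289 months.

289 months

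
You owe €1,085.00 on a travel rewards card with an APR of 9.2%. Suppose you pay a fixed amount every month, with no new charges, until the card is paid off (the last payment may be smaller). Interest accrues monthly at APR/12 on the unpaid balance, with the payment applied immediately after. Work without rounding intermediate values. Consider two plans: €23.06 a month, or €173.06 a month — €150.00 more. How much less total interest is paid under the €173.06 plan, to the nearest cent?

€234.58

Monthly rate r = 9.2%/12 = 0.766667% = 0.00766667.
At €23.06/mo: n = ⌈−ln(1 − rB₀/P)/ln(1+r)⌉ = 59 payments (last €13.46); total interest = total paid − €1,085.00 = €265.94.
At €173.06/mo: 7 payments (last €78.00); total interest €31.36.
Interest saved = €265.94 − €31.36 = €234.58.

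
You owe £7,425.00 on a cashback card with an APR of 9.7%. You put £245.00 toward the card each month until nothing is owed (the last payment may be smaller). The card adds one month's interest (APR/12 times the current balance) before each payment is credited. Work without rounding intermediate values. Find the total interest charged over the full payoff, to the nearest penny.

Monthly rate r = 9.7%/12 = 0.808333% = 0.00808333.
Payoff takes n = ⌈−ln(1 − rB₀/P)/ln(1+r)⌉ = ⌈34.904⌉ = 35 payments; the last is £221.48.
Total paid = 34·£245.00 + £221.48 = £8,551.48.
Total interest = total paid − principal = £8,551.48 − £7,425.00 = £1,126.48.

£1,126.48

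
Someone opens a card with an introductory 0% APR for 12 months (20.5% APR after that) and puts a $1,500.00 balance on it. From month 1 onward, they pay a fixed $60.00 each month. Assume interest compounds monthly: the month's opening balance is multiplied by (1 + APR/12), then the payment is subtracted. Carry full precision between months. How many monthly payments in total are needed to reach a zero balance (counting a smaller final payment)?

Promo months 1–12 at r₀ = 0%/12 = 0; months 13+ at r₁ = 20.5%/12 = 0.0170833.
After month 12 (no interest yet): B = $1,500.00 − 12·$60.00 = $780.00.
Then at r₁ with $60.00/mo: n₂ = −ln(1 − r₁·B/P)/ln(1+r₁) ≈ 14.83 → 15 more payments.

27 months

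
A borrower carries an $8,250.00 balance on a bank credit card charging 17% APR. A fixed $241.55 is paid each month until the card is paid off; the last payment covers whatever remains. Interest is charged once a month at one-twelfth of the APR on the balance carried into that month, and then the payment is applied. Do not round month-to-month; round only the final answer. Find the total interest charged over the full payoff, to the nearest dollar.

$3,106

Monthly rate r = 17%/12 = 1.41667% = 0.0141667.
Payoff takes n = ⌈−ln(1 − rB₀/P)/ln(1+r)⌉ = ⌈47.015⌉ = 48 payments; the last is $3.55.
Total paid = 47·$241.55 + $3.55 = $11,356.40.
Total interest = total paid − principal = $11,356.40 − $8,250.00 = $3,106.40.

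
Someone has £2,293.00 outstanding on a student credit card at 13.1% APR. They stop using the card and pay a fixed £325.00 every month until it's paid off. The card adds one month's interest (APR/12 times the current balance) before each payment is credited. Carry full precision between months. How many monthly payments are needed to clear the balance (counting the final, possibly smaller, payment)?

Monthly rate r = 13.1%/12 = 1.09167% = 0.0109167.
Recurrence: B ← B·(1+r) − £325.00.
Month 1: interest £25.03; balance after payment £1,993.03.
Month 2: interest £21.76; balance after payment £1,689.79.
Closed form: n = −ln(1 − rB₀/P)/ln(1+r) = −ln(0.92298)/ln(1.01092) ≈ 7.382, so the balance reaches zero during payment 8.

8 payments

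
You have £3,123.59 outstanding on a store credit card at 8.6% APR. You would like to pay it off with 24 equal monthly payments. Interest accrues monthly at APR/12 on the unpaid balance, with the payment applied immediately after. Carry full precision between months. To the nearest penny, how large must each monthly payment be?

Monthly rate r = 8.6%/12 = 0.716667% = 0.00716667.
Level-payment amortization: P = B₀·r / (1 − (1+r)^(−n)) = 3123.59·0.00716667 / (1 − 1.00717^(−24)).
Denominator 1 − (1+r)^(−24) = 0.157504195.
P = 22.3857 / 0.157504195 ≈ 142.13.

£142.13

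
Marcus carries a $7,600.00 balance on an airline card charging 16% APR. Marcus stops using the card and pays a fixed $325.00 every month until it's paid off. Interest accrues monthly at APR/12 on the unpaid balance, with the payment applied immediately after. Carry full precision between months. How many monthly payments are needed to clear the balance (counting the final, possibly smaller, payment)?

Monthly rate r = 16%/12 = 1.33333% = 0.0133333.
Recurrence: B ← B·(1+r) − $325.00.
Month 1: interest $101.33; balance after payment $7,376.33.
Month 2: interest $98.35; balance after payment $7,149.68.
Closed form: n = −ln(1 − rB₀/P)/ln(1+r) = −ln(0.68821)/ln(1.01333) ≈ 28.212, so the balance reaches zero during payment 29.

29 payments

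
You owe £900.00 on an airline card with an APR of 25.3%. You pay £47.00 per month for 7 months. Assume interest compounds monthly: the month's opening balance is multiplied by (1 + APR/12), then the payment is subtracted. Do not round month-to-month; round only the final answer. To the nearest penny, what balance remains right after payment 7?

Monthly rate r = 25.3%/12 = 2.10833% = 0.0210833.
Each month: B ← B·(1+r) − £47.00.
Month 1: interest £18.97; balance after payment £871.98.
Month 2: interest £18.38; balance after payment £843.36.
Month 3: interest £17.78; balance after payment £814.14.
Month 4: interest £17.16; balance after payment £784.30.
Month 5: interest £16.54; balance after payment £753.84.
Month 6: interest £15.89; balance after payment £722.73.
Month 7: interest £15.24; balance after payment £690.97.

£690.97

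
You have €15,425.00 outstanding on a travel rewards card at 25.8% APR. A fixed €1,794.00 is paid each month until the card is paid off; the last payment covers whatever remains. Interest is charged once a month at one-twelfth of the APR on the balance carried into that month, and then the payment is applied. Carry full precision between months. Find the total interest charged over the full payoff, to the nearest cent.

€1,817.29

Monthly rate r = 25.8%/12 = 2.15% = 0.0215.
Payoff takes n = ⌈−ln(1 − rB₀/P)/ln(1+r)⌉ = ⌈9.609⌉ = 10 payments; the last is €1,096.29.
Total paid = 9·€1,794.00 + €1,096.29 = €17,242.29.
Total interest = total paid − principal = €17,242.29 − €15,425.00 = €1,817.29.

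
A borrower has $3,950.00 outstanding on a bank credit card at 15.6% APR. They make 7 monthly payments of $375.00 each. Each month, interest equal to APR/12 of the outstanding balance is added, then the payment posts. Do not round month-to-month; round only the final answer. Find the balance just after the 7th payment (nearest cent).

$1,594.15

Monthly rate r = 15.6%/12 = 1.3% = 0.013.
Each month: B ← B·(1+r) − $375.00.
Month 1: interest $51.35; balance after payment $3,626.35.
Month 2: interest $47.14; balance after payment $3,298.49.
Month 3: interest $42.88; balance after payment $2,966.37.
Month 4: interest $38.56; balance after payment $2,629.94.
Month 5: interest $34.19; balance after payment $2,289.12.
Month 6: interest $29.76; balance after payment $1,943.88.
Month 7: interest $25.27; balance after payment $1,594.15.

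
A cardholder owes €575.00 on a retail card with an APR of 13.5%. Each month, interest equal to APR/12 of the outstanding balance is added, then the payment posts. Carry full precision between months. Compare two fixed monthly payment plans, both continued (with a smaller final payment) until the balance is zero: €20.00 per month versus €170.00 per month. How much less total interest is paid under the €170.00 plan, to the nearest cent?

€108.79

Monthly rate r = 13.5%/12 = 1.125% = 0.01125.
At €20.00/mo: n = ⌈−ln(1 − rB₀/P)/ln(1+r)⌉ = 35 payments (last €18.54); total interest = total paid − €575.00 = €123.54.
At €170.00/mo: 4 payments (last €79.75); total interest €14.75.
Interest saved = €123.54 − €14.75 = €108.79.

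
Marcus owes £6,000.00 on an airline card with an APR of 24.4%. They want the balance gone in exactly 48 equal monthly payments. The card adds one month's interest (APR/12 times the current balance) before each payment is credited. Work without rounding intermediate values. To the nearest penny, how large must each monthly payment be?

£196.94

Monthly rate r = 24.4%/12 = 2.03333% = 0.0203333.
Level-payment amortization: P = B₀·r / (1 − (1+r)^(−n)) = 6000.00·0.0203333 / (1 − 1.02033^(−48)).
Denominator 1 − (1+r)^(−48) = 0.619477443.
P = 122 / 0.619477443 ≈ 196.94.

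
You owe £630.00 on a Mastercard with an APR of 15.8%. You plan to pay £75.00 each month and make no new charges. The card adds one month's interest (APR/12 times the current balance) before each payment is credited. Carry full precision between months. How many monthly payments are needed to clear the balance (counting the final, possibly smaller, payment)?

Monthly rate r = 15.8%/12 = 1.31667% = 0.0131667.
Recurrence: B ← B·(1+r) − £75.00.
Month 1: interest £8.29; balance after payment £563.29.
Month 2: interest £7.42; balance after payment £495.71.
Closed form: n = −ln(1 − rB₀/P)/ln(1+r) = −ln(0.8894)/ln(1.01317) ≈ 8.960, so the balance reaches zero during payment 9.

9 payments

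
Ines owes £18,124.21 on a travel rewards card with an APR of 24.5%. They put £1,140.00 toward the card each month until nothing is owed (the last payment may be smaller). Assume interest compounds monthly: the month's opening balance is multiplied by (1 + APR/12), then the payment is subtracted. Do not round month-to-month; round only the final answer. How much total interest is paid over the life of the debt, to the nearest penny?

Monthly rate r = 24.5%/12 = 2.04167% = 0.0204167.
Payoff takes n = ⌈−ln(1 − rB₀/P)/ln(1+r)⌉ = ⌈19.417⌉ = 20 payments; the last is £478.29.
Total paid = 19·£1,140.00 + £478.29 = £22,138.29.
Total interest = total paid − principal = £22,138.29 − £18,124.21 = £4,014.08.

£4,014.08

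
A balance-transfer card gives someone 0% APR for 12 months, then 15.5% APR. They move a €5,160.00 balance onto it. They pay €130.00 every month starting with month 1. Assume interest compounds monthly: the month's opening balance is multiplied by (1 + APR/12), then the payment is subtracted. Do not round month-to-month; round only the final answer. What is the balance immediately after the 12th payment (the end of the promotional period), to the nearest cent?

Promo months 1–12 at r₀ = 0%/12 = 0; months 13+ at r₁ = 15.5%/12 = 0.0129167.
After month 12 (no interest yet): B = €5,160.00 − 12·€130.00 = €3,600.00.

€3,600.00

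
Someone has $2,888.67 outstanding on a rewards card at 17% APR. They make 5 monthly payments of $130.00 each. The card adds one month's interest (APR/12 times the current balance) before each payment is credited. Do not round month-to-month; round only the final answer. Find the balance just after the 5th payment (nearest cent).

$2,430.48

Monthly rate r = 17%/12 = 1.41667% = 0.0141667.
Each month: B ← B·(1+r) − $130.00.
Month 1: interest $40.92; balance after payment $2,799.59.
Month 2: interest $39.66; balance after payment $2,709.25.
Month 3: interest $38.38; balance after payment $2,617.63.
Month 4: interest $37.08; balance after payment $2,524.72.
Month 5: interest $35.77; balance after payment $2,430.48.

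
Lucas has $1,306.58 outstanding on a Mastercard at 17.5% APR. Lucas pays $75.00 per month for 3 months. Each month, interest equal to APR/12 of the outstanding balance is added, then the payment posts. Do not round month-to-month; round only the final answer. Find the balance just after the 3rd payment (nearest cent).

$1,136.28

Monthly rate r = 17.5%/12 = 1.45833% = 0.0145833.
Each month: B ← B·(1+r) − $75.00.
Month 1: interest $19.05; balance after payment $1,250.63.
Month 2: interest $18.24; balance after payment $1,193.87.
Month 3: interest $17.41; balance after payment $1,136.28.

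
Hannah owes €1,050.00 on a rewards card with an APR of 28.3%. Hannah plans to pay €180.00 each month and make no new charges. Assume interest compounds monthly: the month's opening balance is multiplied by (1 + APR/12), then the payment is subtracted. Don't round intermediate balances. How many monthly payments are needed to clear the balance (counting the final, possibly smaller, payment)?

Monthly rate r = 28.3%/12 = 2.35833% = 0.0235833.
Recurrence: B ← B·(1+r) − €180.00.
Month 1: interest €24.76; balance after payment €894.76.
Month 2: interest €21.10; balance after payment €735.86.
Closed form: n = −ln(1 − rB₀/P)/ln(1+r) = −ln(0.86243)/ln(1.02358) ≈ 6.349, so the balance reaches zero during payment 7.

7 payments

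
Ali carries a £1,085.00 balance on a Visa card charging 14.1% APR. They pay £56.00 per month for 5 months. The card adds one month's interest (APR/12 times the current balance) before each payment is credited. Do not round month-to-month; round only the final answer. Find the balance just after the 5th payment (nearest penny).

£863.60

Monthly rate r = 14.1%/12 = 1.175% = 0.01175.
Each month: B ← B·(1+r) − £56.00.
Month 1: interest £12.75; balance after payment £1,041.75.
Month 2: interest £12.24; balance after payment £997.99.
Month 3: interest £11.73; balance after payment £953.72.
Month 4: interest £11.21; balance after payment £908.92.
Month 5: interest £10.68; balance after payment £863.60.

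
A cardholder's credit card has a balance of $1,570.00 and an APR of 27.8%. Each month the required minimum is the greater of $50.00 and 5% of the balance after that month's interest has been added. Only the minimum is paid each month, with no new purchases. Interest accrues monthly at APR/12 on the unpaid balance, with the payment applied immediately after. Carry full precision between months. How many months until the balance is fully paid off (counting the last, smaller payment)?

Monthly rate r = 27.8%/12 = 2.31667% = 0.0231667.
While 5% of the post-interest balance exceeds $50.00, each month B ← (B·(1+r))·(1 − 0.05), i.e. B shrinks by the factor (1+r)·0.95 = 0.97201.
This holds for months 1–17. Entering month 18 the balance is $968.92; 5% of the post-interest balance is now below $50.00, so the flat $50.00 minimum applies from here.
From month 18 a fixed $50.00 at rate r clears $968.92 in 27 more payments. Total: 17 + 27 = 44 months.

44 months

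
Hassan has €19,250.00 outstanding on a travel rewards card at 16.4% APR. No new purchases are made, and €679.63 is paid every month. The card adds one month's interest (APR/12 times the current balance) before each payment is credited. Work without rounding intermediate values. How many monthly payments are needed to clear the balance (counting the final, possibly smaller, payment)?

Monthly rate r = 16.4%/12 = 1.36667% = 0.0136667.
Recurrence: B ← B·(1+r) − €679.63.
Month 1: interest €263.08; balance after payment €18,833.45.
Month 2: interest €257.39; balance after payment €18,411.21.
Closed form: n = −ln(1 − rB₀/P)/ln(1+r) = −ln(0.6129)/ln(1.01367) ≈ 36.065, so the balance reaches zero during payment 37.

37 months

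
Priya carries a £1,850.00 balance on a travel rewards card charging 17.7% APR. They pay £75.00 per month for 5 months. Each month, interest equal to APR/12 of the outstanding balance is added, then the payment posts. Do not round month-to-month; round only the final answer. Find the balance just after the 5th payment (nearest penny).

£1,604.30

Monthly rate r = 17.7%/12 = 1.475% = 0.01475.
Each month: B ← B·(1+r) − £75.00.
Month 1: interest £27.29; balance after payment £1,802.29.
Month 2: interest £26.58; balance after payment £1,753.87.
Month 3: interest £25.87; balance after payment £1,704.74.
Month 4: interest £25.14; balance after payment £1,654.89.
Month 5: interest £24.41; balance after payment £1,604.30.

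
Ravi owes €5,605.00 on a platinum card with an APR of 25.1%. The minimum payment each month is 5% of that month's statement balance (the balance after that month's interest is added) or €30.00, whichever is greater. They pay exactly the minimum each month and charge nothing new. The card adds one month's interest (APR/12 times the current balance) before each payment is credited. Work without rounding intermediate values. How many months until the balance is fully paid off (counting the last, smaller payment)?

100 months

Monthly rate r = 25.1%/12 = 2.09167% = 0.0209167.
While 5% of the post-interest balance exceeds €30.00, each month B ← (B·(1+r))·(1 − 0.05), i.e. B shrinks by the factor (1+r)·0.95 = 0.96987.
This holds for months 1–74. Entering month 75 the balance is €582.65; 5% of the post-interest balance is now below €30.00, so the flat €30.00 minimum applies from here.
From month 75 a fixed €30.00 at rate r clears €582.65 in 26 more payments. Total: 74 + 26 = 100 months.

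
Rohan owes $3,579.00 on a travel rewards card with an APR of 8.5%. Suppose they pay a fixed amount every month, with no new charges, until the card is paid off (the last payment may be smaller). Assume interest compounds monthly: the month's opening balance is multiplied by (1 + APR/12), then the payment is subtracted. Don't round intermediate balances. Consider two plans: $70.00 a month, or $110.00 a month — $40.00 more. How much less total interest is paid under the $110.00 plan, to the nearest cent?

$376.89

Monthly rate r = 8.5%/12 = 0.708333% = 0.00708333.
At $70.00/mo: n = ⌈−ln(1 − rB₀/P)/ln(1+r)⌉ = 64 payments (last $49.56); total interest = total paid − $3,579.00 = $880.56.
At $110.00/mo: 38 payments (last $12.67); total interest $503.67.
Interest saved = $880.56 − $503.67 = $376.89.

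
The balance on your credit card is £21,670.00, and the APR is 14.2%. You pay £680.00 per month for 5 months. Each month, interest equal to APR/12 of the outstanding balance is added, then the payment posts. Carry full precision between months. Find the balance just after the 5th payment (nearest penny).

£19,501.42

Monthly rate r = 14.2%/12 = 1.18333% = 0.0118333.
Each month: B ← B·(1+r) − £680.00.
Month 1: interest £256.43; balance after payment £21,246.43.
Month 2: interest £251.42; balance after payment £20,817.84.
Month 3: interest £246.34; balance after payment £20,384.19.
Month 4: interest £241.21; balance after payment £19,945.40.
Month 5: interest £236.02; balance after payment £19,501.42.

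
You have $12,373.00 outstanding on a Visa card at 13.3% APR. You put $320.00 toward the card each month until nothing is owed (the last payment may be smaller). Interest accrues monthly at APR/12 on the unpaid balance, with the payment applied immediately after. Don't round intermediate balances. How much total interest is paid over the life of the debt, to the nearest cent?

Monthly rate r = 13.3%/12 = 1.10833% = 0.0110833.
Payoff takes n = ⌈−ln(1 − rB₀/P)/ln(1+r)⌉ = ⌈50.767⌉ = 51 payments; the last is $245.62.
Total paid = 50·$320.00 + $245.62 = $16,245.62.
Total interest = total paid − principal = $16,245.62 − $12,373.00 = $3,872.62.

$3,872.62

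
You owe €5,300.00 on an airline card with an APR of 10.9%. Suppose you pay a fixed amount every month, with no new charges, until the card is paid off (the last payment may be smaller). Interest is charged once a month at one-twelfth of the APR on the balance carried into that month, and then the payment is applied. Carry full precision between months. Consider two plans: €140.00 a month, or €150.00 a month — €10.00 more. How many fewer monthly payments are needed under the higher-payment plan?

4 fewer payments

Monthly rate r = 10.9%/12 = 0.908333% = 0.00908333.
At €140.00/mo: n = ⌈−ln(1 − rB₀/P)/ln(1+r)⌉ = 47 payments (last €84.50); total interest = total paid − €5,300.00 = €1,224.50.
At €150.00/mo: 43 payments (last €120.78); total interest €1,120.78.
Payments saved = 47 − 43 = 4.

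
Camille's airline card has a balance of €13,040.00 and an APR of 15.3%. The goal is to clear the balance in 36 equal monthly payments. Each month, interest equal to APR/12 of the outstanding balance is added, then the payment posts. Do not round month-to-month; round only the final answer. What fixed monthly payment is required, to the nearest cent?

Monthly rate r = 15.3%/12 = 1.275% = 0.01275.
Level-payment amortization: P = B₀·r / (1 − (1+r)^(−n)) = 13040.00·0.01275 / (1 − 1.01275^(−36)).
Denominator 1 − (1+r)^(−36) = 0.366248598.
P = 166.26 / 0.366248598 ≈ 453.95.

€453.95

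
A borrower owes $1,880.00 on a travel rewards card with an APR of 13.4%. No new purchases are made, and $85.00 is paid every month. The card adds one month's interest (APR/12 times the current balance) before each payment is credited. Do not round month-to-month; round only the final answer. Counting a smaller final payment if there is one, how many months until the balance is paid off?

Monthly rate r = 13.4%/12 = 1.11667% = 0.0111667.
Recurrence: B ← B·(1+r) − $85.00.
Month 1: interest $20.99; balance after payment $1,815.99.
Month 2: interest $20.28; balance after payment $1,751.27.
Closed form: n = −ln(1 − rB₀/P)/ln(1+r) = −ln(0.75302)/ln(1.01117) ≈ 25.544, so the balance reaches zero during payment 26.

26 months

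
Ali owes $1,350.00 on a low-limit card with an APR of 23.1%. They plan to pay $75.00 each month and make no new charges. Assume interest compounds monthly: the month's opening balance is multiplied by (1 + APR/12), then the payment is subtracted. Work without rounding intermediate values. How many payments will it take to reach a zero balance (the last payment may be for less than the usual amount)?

Monthly rate r = 23.1%/12 = 1.925% = 0.01925.
Recurrence: B ← B·(1+r) − $75.00.
Month 1: interest $25.99; balance after payment $1,300.99.
Month 2: interest $25.04; balance after payment $1,251.03.
Closed form: n = −ln(1 − rB₀/P)/ln(1+r) = −ln(0.6535)/ln(1.01925) ≈ 22.311, so the balance reaches zero during payment 23.

23 months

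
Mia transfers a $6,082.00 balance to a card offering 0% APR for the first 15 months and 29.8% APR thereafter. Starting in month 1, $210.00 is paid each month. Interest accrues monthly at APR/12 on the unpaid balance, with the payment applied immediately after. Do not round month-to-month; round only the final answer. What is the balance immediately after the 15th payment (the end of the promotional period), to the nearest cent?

$2,932.00

Promo months 1–15 at r₀ = 0%/12 = 0; months 16+ at r₁ = 29.8%/12 = 0.0248333.
After month 15 (no interest yet): B = $6,082.00 − 15·$210.00 = $2,932.00.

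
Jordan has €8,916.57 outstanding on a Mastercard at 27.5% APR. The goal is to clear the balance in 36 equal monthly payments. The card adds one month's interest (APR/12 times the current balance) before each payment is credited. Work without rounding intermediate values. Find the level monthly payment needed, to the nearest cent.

Monthly rate r = 27.5%/12 = 2.29167% = 0.0229167.
Level-payment amortization: P = B₀·r / (1 − (1+r)^(−n)) = 8916.57·0.0229167 / (1 − 1.02292^(−36)).
Denominator 1 − (1+r)^(−36) = 0.557665484.
P = 204.338 / 0.557665484 ≈ 366.42.

€366.42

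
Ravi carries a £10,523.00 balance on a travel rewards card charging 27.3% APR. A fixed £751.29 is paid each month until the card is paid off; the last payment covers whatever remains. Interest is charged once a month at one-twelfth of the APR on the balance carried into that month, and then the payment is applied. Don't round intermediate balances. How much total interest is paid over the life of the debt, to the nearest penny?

£2,291.53

Monthly rate r = 27.3%/12 = 2.275% = 0.02275.
Payoff takes n = ⌈−ln(1 − rB₀/P)/ln(1+r)⌉ = ⌈17.056⌉ = 18 payments; the last is £42.60.
Total paid = 17·£751.29 + £42.60 = £12,814.53.
Total interest = total paid − principal = £12,814.53 − £10,523.00 = £2,291.53.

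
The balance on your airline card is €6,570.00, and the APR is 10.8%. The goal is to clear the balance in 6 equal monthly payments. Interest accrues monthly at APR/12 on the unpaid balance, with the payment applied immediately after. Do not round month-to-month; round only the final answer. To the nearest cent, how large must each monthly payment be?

€1,129.75

Monthly rate r = 10.8%/12 = 0.9% = 0.009.
Level-payment amortization: P = B₀·r / (1 − (1+r)^(−n)) = 6570.00·0.009 / (1 − 1.009^(−6)).
Denominator 1 − (1+r)^(−6) = 0.052339012.
P = 59.13 / 0.052339012 ≈ 1129.75.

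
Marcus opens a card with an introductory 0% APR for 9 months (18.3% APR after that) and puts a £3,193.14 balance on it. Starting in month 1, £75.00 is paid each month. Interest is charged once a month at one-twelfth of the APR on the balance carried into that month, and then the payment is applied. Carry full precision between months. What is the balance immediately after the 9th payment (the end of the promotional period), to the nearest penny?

£2,518.14

Promo months 1–9 at r₀ = 0%/12 = 0; months 10+ at r₁ = 18.3%/12 = 0.01525.
After month 9 (no interest yet): B = £3,193.14 − 9·£75.00 = £2,518.14.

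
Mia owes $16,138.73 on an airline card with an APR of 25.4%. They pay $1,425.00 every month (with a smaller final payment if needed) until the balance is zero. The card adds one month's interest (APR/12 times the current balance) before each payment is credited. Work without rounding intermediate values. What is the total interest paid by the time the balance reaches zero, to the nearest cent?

$2,508.22

Monthly rate r = 25.4%/12 = 2.11667% = 0.0211667.
Payoff takes n = ⌈−ln(1 − rB₀/P)/ln(1+r)⌉ = ⌈13.085⌉ = 14 payments; the last is $121.95.
Total paid = 13·$1,425.00 + $121.95 = $18,646.95.
Total interest = total paid − principal = $18,646.95 − $16,138.73 = $2,508.22.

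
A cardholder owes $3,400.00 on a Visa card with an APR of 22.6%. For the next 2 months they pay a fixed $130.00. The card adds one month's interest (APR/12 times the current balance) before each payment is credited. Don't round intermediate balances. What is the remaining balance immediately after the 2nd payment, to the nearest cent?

Monthly rate r = 22.6%/12 = 1.88333% = 0.0188333.
Each month: B ← B·(1+r) − $130.00.
Month 1: interest $64.03; balance after payment $3,334.03.
Month 2: interest $62.79; balance after payment $3,266.82.

$3,266.82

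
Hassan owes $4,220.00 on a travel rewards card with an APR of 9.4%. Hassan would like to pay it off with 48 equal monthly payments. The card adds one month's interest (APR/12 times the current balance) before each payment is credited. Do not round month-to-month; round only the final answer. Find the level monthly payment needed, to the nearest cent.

$105.82

Monthly rate r = 9.4%/12 = 0.783333% = 0.00783333.
Level-payment amortization: P = B₀·r / (1 − (1+r)^(−n)) = 4220.00·0.00783333 / (1 − 1.00783^(−48)).
Denominator 1 − (1+r)^(−48) = 0.312391043.
P = 33.0567 / 0.312391043 ≈ 105.82.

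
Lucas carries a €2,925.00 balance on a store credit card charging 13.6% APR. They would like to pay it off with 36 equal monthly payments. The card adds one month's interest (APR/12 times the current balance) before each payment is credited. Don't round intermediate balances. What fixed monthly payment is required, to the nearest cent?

Monthly rate r = 13.6%/12 = 1.13333% = 0.0113333.
Level-payment amortization: P = B₀·r / (1 − (1+r)^(−n)) = 2925.00·0.0113333 / (1 − 1.01133^(−36)).
Denominator 1 − (1+r)^(−36) = 0.333493456.
P = 33.15 / 0.333493456 ≈ 99.40.

€99.40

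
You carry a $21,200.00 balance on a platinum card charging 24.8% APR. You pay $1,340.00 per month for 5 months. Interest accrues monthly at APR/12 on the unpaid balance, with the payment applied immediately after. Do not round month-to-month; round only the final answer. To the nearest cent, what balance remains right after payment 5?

$16,500.39

Monthly rate r = 24.8%/12 = 2.06667% = 0.0206667.
Each month: B ← B·(1+r) − $1,340.00.
Month 1: interest $438.13; balance after payment $20,298.13.
Month 2: interest $419.49; balance after payment $19,377.63.
Month 3: interest $400.47; balance after payment $18,438.10.
Month 4: interest $381.05; balance after payment $17,479.15.
Month 5: interest $361.24; balance after payment $16,500.39.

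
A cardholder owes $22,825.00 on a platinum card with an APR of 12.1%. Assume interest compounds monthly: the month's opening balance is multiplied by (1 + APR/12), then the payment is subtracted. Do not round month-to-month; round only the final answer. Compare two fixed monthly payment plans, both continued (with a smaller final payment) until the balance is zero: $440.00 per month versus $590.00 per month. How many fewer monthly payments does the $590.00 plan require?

Monthly rate r = 12.1%/12 = 1.00833% = 0.0100833.
At $440.00/mo: n = ⌈−ln(1 − rB₀/P)/ln(1+r)⌉ = 74 payments (last $350.97); total interest = total paid − $22,825.00 = $9,645.97.
At $590.00/mo: 50 payments (last $167.15); total interest $6,252.15.
Payments saved = 74 − 50 = 24.

24 fewer payments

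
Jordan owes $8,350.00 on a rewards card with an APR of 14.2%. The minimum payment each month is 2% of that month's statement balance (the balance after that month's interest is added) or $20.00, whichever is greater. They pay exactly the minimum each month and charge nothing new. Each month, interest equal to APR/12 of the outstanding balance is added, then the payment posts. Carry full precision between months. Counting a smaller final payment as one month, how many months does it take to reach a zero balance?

Monthly rate r = 14.2%/12 = 1.18333% = 0.0118333.
While 2% of the post-interest balance exceeds $20.00, each month B ← (B·(1+r))·(1 − 0.02), i.e. B shrinks by the factor (1+r)·0.98 = 0.9916.
This holds for months 1–253. Entering month 254 the balance is $987.32; 2% of the post-interest balance is now below $20.00, so the flat $20.00 minimum applies from here.
From month 254 a fixed $20.00 at rate r clears $987.32 in 75 more payments. Total: 253 + 75 = 328 months.

328 months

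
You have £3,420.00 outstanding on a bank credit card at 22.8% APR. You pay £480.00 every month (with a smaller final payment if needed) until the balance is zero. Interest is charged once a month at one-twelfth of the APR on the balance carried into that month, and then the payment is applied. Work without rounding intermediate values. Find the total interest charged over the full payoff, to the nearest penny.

Monthly rate r = 22.8%/12 = 1.9% = 0.019.
Payoff takes n = ⌈−ln(1 − rB₀/P)/ln(1+r)⌉ = ⌈7.728⌉ = 8 payments; the last is £350.46.
Total paid = 7·£480.00 + £350.46 = £3,710.46.
Total interest = total paid − principal = £3,710.46 − £3,420.00 = £290.46.

£290.46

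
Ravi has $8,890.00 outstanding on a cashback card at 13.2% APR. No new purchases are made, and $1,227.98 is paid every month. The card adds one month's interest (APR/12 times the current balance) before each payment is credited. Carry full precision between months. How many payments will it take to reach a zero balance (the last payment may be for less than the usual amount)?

8 months

Monthly rate r = 13.2%/12 = 1.1% = 0.011.
Recurrence: B ← B·(1+r) − $1,227.98.
Month 1: interest $97.79; balance after payment $7,759.81.
Month 2: interest $85.36; balance after payment $6,617.19.
Closed form: n = −ln(1 − rB₀/P)/ln(1+r) = −ln(0.92037)/ln(1.011) ≈ 7.585, so the balance reaches zero during payment 8.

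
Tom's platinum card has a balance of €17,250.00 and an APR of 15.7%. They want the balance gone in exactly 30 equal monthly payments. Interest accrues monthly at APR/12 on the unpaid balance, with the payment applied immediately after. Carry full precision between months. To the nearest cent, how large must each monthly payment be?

€698.91

Monthly rate r = 15.7%/12 = 1.30833% = 0.0130833.
Level-payment amortization: P = B₀·r / (1 − (1+r)^(−n)) = 17250.00·0.0130833 / (1 − 1.01308^(−30)).
Denominator 1 − (1+r)^(−30) = 0.322912369.
P = 225.687 / 0.322912369 ≈ 698.91.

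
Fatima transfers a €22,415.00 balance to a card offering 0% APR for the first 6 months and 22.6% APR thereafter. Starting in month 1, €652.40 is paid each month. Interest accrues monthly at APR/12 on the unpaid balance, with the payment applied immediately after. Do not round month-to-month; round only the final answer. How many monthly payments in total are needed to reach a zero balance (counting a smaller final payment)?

Promo months 1–6 at r₀ = 0%/12 = 0; months 7+ at r₁ = 22.6%/12 = 0.0188333.
After month 6 (no interest yet): B = €22,415.00 − 6·€652.40 = €18,500.60.
Then at r₁ with €652.40/mo: n₂ = −ln(1 − r₁·B/P)/ln(1+r₁) ≈ 40.93 → 41 more payments.

47 payments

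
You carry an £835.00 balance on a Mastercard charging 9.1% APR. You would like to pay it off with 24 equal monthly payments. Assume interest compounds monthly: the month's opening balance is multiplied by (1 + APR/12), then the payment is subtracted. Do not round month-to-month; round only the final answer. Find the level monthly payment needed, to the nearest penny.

£38.19

Monthly rate r = 9.1%/12 = 0.758333% = 0.00758333.
Level-payment amortization: P = B₀·r / (1 − (1+r)^(−n)) = 835.00·0.00758333 / (1 − 1.00758^(−24)).
Denominator 1 − (1+r)^(−24) = 0.1658261.
P = 6.33208 / 0.1658261 ≈ 38.19.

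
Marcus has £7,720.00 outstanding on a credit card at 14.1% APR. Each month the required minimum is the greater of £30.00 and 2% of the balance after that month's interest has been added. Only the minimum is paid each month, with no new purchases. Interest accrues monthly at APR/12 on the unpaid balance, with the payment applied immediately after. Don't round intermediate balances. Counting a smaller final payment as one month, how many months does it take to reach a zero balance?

269 months

Monthly rate r = 14.1%/12 = 1.175% = 0.01175.
While 2% of the post-interest balance exceeds £30.00, each month B ← (B·(1+r))·(1 − 0.02), i.e. B shrinks by the factor (1+r)·0.98 = 0.99151.
This holds for months 1–194. Entering month 195 the balance is £1,478.02; 2% of the post-interest balance is now below £30.00, so the flat £30.00 minimum applies from here.
From month 195 a fixed £30.00 at rate r clears £1,478.02 in 75 more payments. Total: 194 + 75 = 269 months.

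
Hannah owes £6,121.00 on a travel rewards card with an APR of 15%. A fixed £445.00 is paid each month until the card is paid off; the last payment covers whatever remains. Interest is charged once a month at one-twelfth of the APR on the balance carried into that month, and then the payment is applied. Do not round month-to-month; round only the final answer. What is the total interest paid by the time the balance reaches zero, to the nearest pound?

£638

Monthly rate r = 15%/12 = 1.25% = 0.0125.
Payoff takes n = ⌈−ln(1 − rB₀/P)/ln(1+r)⌉ = ⌈15.188⌉ = 16 payments; the last is £83.88.
Total paid = 15·£445.00 + £83.88 = £6,758.88.
Total interest = total paid − principal = £6,758.88 − £6,121.00 = £637.88.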